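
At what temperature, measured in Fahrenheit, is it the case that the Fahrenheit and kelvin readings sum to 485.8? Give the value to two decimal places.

Let F be the Fahrenheit reading. The kelvin reading is K = 5/9·F + 255.372.
Require F + K = 485.8: (14/9)·F + 255.372 = 485.8.
F = (485.8 - 255.372) / (14/9) = 148.13.

148.13°F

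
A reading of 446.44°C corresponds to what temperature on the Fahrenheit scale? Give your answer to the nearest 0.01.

In Fahrenheit: 446.4400 × 1.8 + 32 = 835.59°F.

835.59°F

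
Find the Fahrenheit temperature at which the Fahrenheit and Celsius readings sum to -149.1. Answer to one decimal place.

-84.4°F

Let F be the Fahrenheit reading. The Celsius reading is C = 5/9·F - 17.7778.
Require F + C = -149.1: (14/9)·F - 17.7778 = -149.1.
F = (-149.1 + 17.7778) / (14/9) = -84.4.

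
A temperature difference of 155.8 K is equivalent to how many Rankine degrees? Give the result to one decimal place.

280.4°R

An interval of 1 K corresponds to 1.8°R.
155.8 × 1.8 = 280.4.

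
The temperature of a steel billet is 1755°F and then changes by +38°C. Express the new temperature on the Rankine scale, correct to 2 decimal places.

Initial temperature in Celsius: (1755 - 32) × 5/9 = 957.2222°C.
Final Celsius temperature: 957.2222 + 38.0000 = 995.2222°C.
In Rankine: 995.2222 × 1.8 + 491.67 = 2283.07°R.

2283.07°R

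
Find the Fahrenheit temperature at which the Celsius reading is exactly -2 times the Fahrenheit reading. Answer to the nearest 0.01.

Let F be the Fahrenheit reading. The Celsius reading is C = 5/9·F - 17.7778.
Require C = -2·F: 5/9·F - 17.7778 = -2·F.
(23/9)·F = 17.7778  ⇒  F = 6.96.

6.96°F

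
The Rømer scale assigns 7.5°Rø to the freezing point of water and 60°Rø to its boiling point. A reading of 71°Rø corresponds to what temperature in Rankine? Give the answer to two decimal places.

709.38°R

Linear interpolation between the fixed points: C = (71 - 7.5) × 100 / (60 - 7.5) = 120.9524°C.
Then 120.9524 × 1.8 + 491.67 = 709.38°R.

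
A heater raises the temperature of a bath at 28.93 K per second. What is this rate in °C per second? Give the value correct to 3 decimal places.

Since only a temperature interval is involved, the additive offset between the scales drops out.
A change of 1 K is a change of 1°C, so 28.93 × 1 = 28.930.

28.930 °C/second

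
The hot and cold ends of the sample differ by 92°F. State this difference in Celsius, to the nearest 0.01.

Only the scale ratio 5/9 matters for a change in temperature.
92 × 5/9 = 51.11.

51.11°C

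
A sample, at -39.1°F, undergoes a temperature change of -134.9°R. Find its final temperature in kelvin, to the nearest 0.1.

Initial temperature in Celsius: (-39.1 - 32) × 5/9 = -39.5000°C.
The 134.9°R change is an interval, so only the factor 5/9 applies: -134.9 × 5/9 = -74.9444°C.
Final Celsius temperature: -39.5000 - 74.9444 = -114.4444°C.
In kelvin: -114.4444 + 273.15 = 158.7 K.

158.7 K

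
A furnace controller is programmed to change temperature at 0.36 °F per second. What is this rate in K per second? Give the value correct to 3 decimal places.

The quantity depends on a temperature interval, so only the ratio of degree sizes applies; the offset between the scales is irrelevant.
A change of 1°F is a change of 5/9 K, so 0.36 × 5/9 = 0.200.

0.200 K/second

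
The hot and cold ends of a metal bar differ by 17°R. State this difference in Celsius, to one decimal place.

For a temperature interval the offset drops out; only the factor 5/9 applies.
17 × 5/9 = 9.4.

9.4°C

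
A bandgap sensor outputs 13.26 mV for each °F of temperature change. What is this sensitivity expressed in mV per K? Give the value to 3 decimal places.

Since only a temperature interval is involved, the additive offset between the scales drops out.
A change of 1 K is a change of 1.8°F, so per K the value is 13.26 × 1.8 = 23.868.

23.868 mV per K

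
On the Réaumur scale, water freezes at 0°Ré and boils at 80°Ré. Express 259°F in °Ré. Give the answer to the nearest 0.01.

100.89°Ré

First in Celsius: (259 - 32) × 5/9 = 126.1111°C.
Linearly onto the Réaumur scale: 0 + (126.1111 / 100) × (80 - 0) = 100.89°Ré.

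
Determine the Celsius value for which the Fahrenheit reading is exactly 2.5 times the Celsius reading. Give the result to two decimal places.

Let C be the Celsius reading. The Fahrenheit reading is F = 1.8·C + 32.
Require F = 2.5·C: 1.8·C + 32 = 2.5·C.
(-0.7)·C = -32  ⇒  C = 45.71.

45.71°C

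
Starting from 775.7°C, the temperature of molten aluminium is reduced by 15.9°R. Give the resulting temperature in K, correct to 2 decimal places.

The 15.9°R change is an interval, so only the factor 5/9 applies: -15.9 × 5/9 = -8.8333°C.
Final Celsius temperature: 775.7000 - 8.8333 = 766.8667°C.
In kelvin: 766.8667 + 273.15 = 1040.02 K.

1040.02 K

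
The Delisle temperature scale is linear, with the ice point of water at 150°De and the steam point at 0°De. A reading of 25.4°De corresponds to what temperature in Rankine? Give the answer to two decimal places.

641.19°R

Linear interpolation between the fixed points: C = (25.4 - 150) × 100 / (0 - 150) = 83.0667°C.
Then 83.0667 × 1.8 + 491.67 = 641.19°R.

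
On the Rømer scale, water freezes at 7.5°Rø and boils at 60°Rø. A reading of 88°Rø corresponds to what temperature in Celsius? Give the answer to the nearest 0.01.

153.33°C

Linear interpolation between the fixed points: C = (88 - 7.5) × 100 / (60 - 7.5) = 153.3333°C.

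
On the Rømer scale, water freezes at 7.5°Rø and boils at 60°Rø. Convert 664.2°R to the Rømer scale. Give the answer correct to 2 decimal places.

57.82°Rø

First in Celsius: (664.2 - 491.67) × 5/9 = 95.8500°C.
Linearly onto the Rømer scale: 7.5 + (95.8500 / 100) × (60 - 7.5) = 57.82°Rø.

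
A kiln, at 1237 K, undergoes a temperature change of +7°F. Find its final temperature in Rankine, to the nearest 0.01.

2233.60°R

Initial temperature in Celsius: 1237 - 273.15 = 963.8500°C.
The 7°F change is an interval, so only the factor 5/9 applies: +7 × 5/9 = +3.8889°C.
Final Celsius temperature: 963.8500 + 3.8889 = 967.7389°C.
In Rankine: 967.7389 × 1.8 + 491.67 = 2233.60°R.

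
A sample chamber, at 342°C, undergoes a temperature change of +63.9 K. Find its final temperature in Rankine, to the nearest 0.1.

1222.3°R

The 63.9 K change is an interval; Kelvin and Celsius degrees are the same size, so ΔC = +63.9°C.
Final Celsius temperature: 342.0000 + 63.9000 = 405.9000°C.
In Rankine: 405.9000 × 1.8 + 491.67 = 1222.3°R.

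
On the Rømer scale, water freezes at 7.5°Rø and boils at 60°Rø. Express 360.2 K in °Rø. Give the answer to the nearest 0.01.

53.20°Rø

First in Celsius: 360.2 - 273.15 = 87.0500°C.
Linearly onto the Rømer scale: 7.5 + (87.0500 / 100) × (60 - 7.5) = 53.20°Rø.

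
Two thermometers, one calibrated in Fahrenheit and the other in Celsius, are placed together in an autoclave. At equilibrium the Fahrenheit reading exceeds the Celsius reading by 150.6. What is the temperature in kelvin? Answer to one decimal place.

421.4 K

Let x be the Fahrenheit reading; then the Celsius reading is 5/9·x - 17.7778.
(5/9·x - 17.7778) - x = -150.6  ⇒  (-4/9)·x = -132.822  ⇒  x = 298.8500°F.
In Celsius: (298.85 - 32) × 5/9 = 148.2500°C.
In kelvin: 148.2500 + 273.15 = 421.4 K.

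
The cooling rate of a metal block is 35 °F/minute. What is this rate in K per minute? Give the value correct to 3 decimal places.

Since only a temperature interval is involved, the additive offset between the scales drops out.
A change of 1°F is a change of 5/9 K, so 35 × 5/9 = 19.444.

19.444 K/minute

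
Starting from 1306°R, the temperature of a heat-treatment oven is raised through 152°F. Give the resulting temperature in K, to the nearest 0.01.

Initial temperature in Celsius: (1306 - 491.67) × 5/9 = 452.4056°C.
The 152°F change is an interval, so only the factor 5/9 applies: +152 × 5/9 = +84.4444°C.
Final Celsius temperature: 452.4056 + 84.4444 = 536.8500°C.
In kelvin: 536.8500 + 273.15 = 810.00 K.

810.00 K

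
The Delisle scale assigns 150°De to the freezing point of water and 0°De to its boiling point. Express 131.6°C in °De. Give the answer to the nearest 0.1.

-47.4°De

Linearly onto the Delisle scale: 150 + (131.6000 / 100) × (0 - 150) = -47.4°De.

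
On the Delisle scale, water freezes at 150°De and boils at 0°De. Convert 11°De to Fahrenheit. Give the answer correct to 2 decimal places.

198.80°F

Linear interpolation between the fixed points: C = (11 - 150) × 100 / (0 - 150) = 92.6667°C.
Then 92.6667 × 1.8 + 32 = 198.80°F.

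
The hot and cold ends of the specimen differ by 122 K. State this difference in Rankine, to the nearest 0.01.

219.60°R

Only the scale ratio 1.8 matters for a change in temperature.
122 × 1.8 = 219.60.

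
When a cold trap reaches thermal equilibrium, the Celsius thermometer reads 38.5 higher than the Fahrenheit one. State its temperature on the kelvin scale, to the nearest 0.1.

185.0 K

Let x be the Fahrenheit reading; then the Celsius reading is 5/9·x - 17.7778.
(5/9·x - 17.7778) - x = 38.5  ⇒  (-4/9)·x = 56.2778  ⇒  x = -126.6250°F.
In Celsius: (-126.625 - 32) × 5/9 = -88.1250°C.
In kelvin: -88.1250 + 273.15 = 185.0 K.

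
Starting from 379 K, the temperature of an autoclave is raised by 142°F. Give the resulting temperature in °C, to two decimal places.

184.74°C

Initial temperature in Celsius: 379 - 273.15 = 105.8500°C.
The 142°F change is an interval, so only the factor 5/9 applies: +142 × 5/9 = +78.8889°C.
Final Celsius temperature: 105.8500 + 78.8889 = 184.7389°C.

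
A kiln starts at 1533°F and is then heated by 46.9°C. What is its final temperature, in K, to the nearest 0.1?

Initial temperature in Celsius: (1533 - 32) × 5/9 = 833.8889°C.
Final Celsius temperature: 833.8889 + 46.9000 = 880.7889°C.
In kelvin: 880.7889 + 273.15 = 1153.9 K.

1153.9 K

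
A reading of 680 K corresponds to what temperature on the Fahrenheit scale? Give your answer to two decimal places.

In Celsius: 680 - 273.15 = 406.8500°C.
In Fahrenheit: 406.8500 × 1.8 + 32 = 764.33°F.

764.33°F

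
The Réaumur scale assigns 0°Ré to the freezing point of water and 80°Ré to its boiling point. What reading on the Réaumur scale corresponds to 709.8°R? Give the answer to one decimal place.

96.9°Ré

First in Celsius: (709.8 - 491.67) × 5/9 = 121.1833°C.
Linearly onto the Réaumur scale: 0 + (121.1833 / 100) × (80 - 0) = 96.9°Ré.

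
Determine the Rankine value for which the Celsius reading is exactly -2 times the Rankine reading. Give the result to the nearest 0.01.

Let R be the Rankine reading. The Celsius reading is C = 5/9·R - 273.15.
Require C = -2·R: 5/9·R - 273.15 = -2·R.
(23/9)·R = 273.15  ⇒  R = 106.88.

106.88°R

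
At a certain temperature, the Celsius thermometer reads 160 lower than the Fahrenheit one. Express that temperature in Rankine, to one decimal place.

779.7°R

Let x be the Fahrenheit reading; then the Celsius reading is 5/9·x - 17.7778.
(5/9·x - 17.7778) - x = -160  ⇒  (-4/9)·x = -142.222  ⇒  x = 320.0000°F.
In Celsius: (320 - 32) × 5/9 = 160.0000°C.
In Rankine: 160.0000 × 1.8 + 491.67 = 779.7°R.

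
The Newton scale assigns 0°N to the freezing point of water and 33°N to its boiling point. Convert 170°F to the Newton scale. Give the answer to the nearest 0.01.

First in Celsius: (170 - 32) × 5/9 = 76.6667°C.
Linearly onto the Newton scale: 0 + (76.6667 / 100) × (33 - 0) = 25.30°N.

25.30°N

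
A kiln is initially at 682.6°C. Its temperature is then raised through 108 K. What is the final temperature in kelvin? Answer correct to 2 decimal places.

The 108 K change is an interval; Kelvin and Celsius degrees are the same size, so ΔC = +108°C.
Final Celsius temperature: 682.6000 + 108.0000 = 790.6000°C.
In kelvin: 790.6000 + 273.15 = 1063.75 K.

1063.75 K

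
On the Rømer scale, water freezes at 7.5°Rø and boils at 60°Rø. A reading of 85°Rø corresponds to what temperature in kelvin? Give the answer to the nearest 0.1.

420.8 K

Linear interpolation between the fixed points: C = (85 - 7.5) × 100 / (60 - 7.5) = 147.6190°C.
Then 147.6190 + 273.15 = 420.8 K.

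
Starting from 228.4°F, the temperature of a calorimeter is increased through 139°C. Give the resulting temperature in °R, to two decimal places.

938.27°R

Initial temperature in Celsius: (228.4 - 32) × 5/9 = 109.1111°C.
Final Celsius temperature: 109.1111 + 139.0000 = 248.1111°C.
In Rankine: 248.1111 × 1.8 + 491.67 = 938.27°R.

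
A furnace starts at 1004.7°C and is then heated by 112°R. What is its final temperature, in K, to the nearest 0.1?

1340.1 K

The 112°R change is an interval, so only the factor 5/9 applies: +112 × 5/9 = +62.2222°C.
Final Celsius temperature: 1004.7000 + 62.2222 = 1066.9222°C.
In kelvin: 1066.9222 + 273.15 = 1340.1 K.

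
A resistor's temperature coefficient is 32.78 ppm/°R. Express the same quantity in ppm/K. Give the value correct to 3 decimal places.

Since only a temperature interval is involved, the additive offset between the scales drops out.
A change of 1 K is a change of 1.8°R, so per K the value is 32.78 × 1.8 = 59.004.

59.004 ppm/K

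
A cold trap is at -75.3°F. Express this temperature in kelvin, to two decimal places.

In Celsius: (-75.3 - 32) × 5/9 = -59.6111°C.
In kelvin: -59.6111 + 273.15 = 213.54 K.

213.54 K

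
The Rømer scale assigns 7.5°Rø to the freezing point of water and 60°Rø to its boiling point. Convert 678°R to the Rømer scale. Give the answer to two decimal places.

61.85°Rø

First in Celsius: (678 - 491.67) × 5/9 = 103.5167°C.
Linearly onto the Rømer scale: 7.5 + (103.5167 / 100) × (60 - 7.5) = 61.85°Rø.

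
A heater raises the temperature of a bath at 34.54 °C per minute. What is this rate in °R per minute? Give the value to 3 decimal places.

62.172 °R/minute

Since only a temperature interval is involved, the additive offset between the scales drops out.
A change of 1°C is a change of 1.8°R, so 34.54 × 1.8 = 62.172.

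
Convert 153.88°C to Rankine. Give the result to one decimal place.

In Rankine: 153.8800 × 1.8 + 491.67 = 768.7°R.

768.7°R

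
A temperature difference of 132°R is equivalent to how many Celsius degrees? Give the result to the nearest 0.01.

73.33°C

An interval of 1°R corresponds to 5/9°C.
132 × 5/9 = 73.33.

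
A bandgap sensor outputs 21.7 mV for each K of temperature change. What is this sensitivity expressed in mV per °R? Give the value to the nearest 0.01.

12.06 mV per °R

The quantity depends on a temperature interval, so only the ratio of degree sizes applies; the offset between the scales is irrelevant.
A change of 1°R is a change of 5/9 K, so per °R the value is 21.7 × 5/9 = 12.06.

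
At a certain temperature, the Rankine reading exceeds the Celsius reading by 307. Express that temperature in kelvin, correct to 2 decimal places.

42.31 K

Let x be the Rankine reading; then the Celsius reading is 5/9·x - 273.15.
(5/9·x - 273.15) - x = -307  ⇒  (-4/9)·x = -33.85  ⇒  x = 76.1625°R.
In Celsius: (76.1625 - 491.67) × 5/9 = -230.8375°C.
In kelvin: -230.8375 + 273.15 = 42.31 K.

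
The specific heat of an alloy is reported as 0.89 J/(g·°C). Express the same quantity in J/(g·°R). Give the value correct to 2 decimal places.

0.49 J/(g·°R)

Since only a temperature interval is involved, the additive offset between the scales drops out.
A change of 1°R is a change of 5/9°C, so per °R the value is 0.89 × 5/9 = 0.49.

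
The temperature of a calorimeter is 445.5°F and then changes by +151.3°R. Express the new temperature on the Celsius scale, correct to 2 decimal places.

Initial temperature in Celsius: (445.5 - 32) × 5/9 = 229.7222°C.
The 151.3°R change is an interval, so only the factor 5/9 applies: +151.3 × 5/9 = +84.0556°C.
Final Celsius temperature: 229.7222 + 84.0556 = 313.7778°C.

313.78°C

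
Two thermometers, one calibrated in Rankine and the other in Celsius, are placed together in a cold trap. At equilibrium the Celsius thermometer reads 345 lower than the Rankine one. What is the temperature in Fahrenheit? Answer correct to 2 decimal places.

Let x be the Rankine reading; then the Celsius reading is 5/9·x - 273.15.
(5/9·x - 273.15) - x = -345  ⇒  (-4/9)·x = -71.85  ⇒  x = 161.6625°R.
In Celsius: (161.6625 - 491.67) × 5/9 = -183.3375°C.
In Fahrenheit: -183.3375 × 1.8 + 32 = -298.01°F.

-298.01°F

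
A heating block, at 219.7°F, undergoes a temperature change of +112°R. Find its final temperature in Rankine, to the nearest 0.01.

Initial temperature in Celsius: (219.7 - 32) × 5/9 = 104.2778°C.
The 112°R change is an interval, so only the factor 5/9 applies: +112 × 5/9 = +62.2222°C.
Final Celsius temperature: 104.2778 + 62.2222 = 166.5000°C.
In Rankine: 166.5000 × 1.8 + 491.67 = 791.37°R.

791.37°R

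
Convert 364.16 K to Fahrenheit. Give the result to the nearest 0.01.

195.82°F

In Celsius: 364.16 - 273.15 = 91.0100°C.
In Fahrenheit: 91.0100 × 1.8 + 32 = 195.82°F.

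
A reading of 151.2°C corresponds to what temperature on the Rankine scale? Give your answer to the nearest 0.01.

In Rankine: 151.2000 × 1.8 + 491.67 = 763.83°R.

763.83°R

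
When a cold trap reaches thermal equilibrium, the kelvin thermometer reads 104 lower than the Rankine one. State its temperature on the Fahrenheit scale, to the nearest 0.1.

Let x be the Rankine reading; then the kelvin reading is 5/9·x.
(5/9·x) - x = -104  ⇒  (-4/9)·x = -104  ⇒  x = 234.0000°R.
In Celsius: (234 - 491.67) × 5/9 = -143.1500°C.
In Fahrenheit: -143.1500 × 1.8 + 32 = -225.7°F.

-225.7°F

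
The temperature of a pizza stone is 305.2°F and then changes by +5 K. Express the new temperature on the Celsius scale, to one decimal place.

Initial temperature in Celsius: (305.2 - 32) × 5/9 = 151.7778°C.
The 5 K change is an interval; Kelvin and Celsius degrees are the same size, so ΔC = +5°C.
Final Celsius temperature: 151.7778 + 5.0000 = 156.7778°C.

156.8°C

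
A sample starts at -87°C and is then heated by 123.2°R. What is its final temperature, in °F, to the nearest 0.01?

The 123.2°R change is an interval, so only the factor 5/9 applies: +123.2 × 5/9 = +68.4444°C.
Final Celsius temperature: -87.0000 + 68.4444 = -18.5556°C.
In Fahrenheit: -18.5556 × 1.8 + 32 = -1.40°F.

-1.40°F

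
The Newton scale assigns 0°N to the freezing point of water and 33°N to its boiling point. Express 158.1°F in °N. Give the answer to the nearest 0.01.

First in Celsius: (158.1 - 32) × 5/9 = 70.0556°C.
Linearly onto the Newton scale: 0 + (70.0556 / 100) × (33 - 0) = 23.12°N.

23.12°N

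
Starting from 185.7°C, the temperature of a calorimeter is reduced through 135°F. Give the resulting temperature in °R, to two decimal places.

The 135°F change is an interval, so only the factor 5/9 applies: -135 × 5/9 = -75.0000°C.
Final Celsius temperature: 185.7000 - 75.0000 = 110.7000°C.
In Rankine: 110.7000 × 1.8 + 491.67 = 690.93°R.

690.93°R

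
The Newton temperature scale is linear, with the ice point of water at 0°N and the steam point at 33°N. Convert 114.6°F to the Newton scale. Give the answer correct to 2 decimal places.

First in Celsius: (114.6 - 32) × 5/9 = 45.8889°C.
Linearly onto the Newton scale: 0 + (45.8889 / 100) × (33 - 0) = 15.14°N.

15.14°N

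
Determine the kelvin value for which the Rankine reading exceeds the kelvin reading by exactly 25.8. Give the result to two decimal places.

Let K be the kelvin reading. The Rankine reading is R = 1.8·K.
Require R - K = 25.8: (0.8)·K = 25.8.
K = (25.8) / (0.8) = 32.25.

32.25 K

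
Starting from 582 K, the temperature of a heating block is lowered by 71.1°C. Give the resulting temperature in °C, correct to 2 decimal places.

Initial temperature in Celsius: 582 - 273.15 = 308.8500°C.
Final Celsius temperature: 308.8500 - 71.1000 = 237.7500°C.

237.75°C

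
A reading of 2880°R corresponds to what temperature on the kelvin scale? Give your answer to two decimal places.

In Celsius: (2880 - 491.67) × 5/9 = 1326.8500°C.
In kelvin: 1326.8500 + 273.15 = 1600.00 K.

1600.00 K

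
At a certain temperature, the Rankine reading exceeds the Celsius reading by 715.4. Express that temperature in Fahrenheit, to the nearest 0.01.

535.39°F

Let x be the Celsius reading; then the Rankine reading is 1.8·x + 491.67.
(1.8·x + 491.67) - x = 715.4  ⇒  (0.8)·x = 223.73  ⇒  x = 279.6625°C.
In Fahrenheit: 279.6625 × 1.8 + 32 = 535.39°F.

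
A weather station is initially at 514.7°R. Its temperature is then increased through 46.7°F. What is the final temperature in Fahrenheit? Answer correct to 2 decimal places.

101.73°F

Initial temperature in Celsius: (514.7 - 491.67) × 5/9 = 12.7944°C.
The 46.7°F change is an interval, so only the factor 5/9 applies: +46.7 × 5/9 = +25.9444°C.
Final Celsius temperature: 12.7944 + 25.9444 = 38.7389°C.
In Fahrenheit: 38.7389 × 1.8 + 32 = 101.73°F.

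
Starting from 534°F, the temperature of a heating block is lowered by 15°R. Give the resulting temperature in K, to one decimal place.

Initial temperature in Celsius: (534 - 32) × 5/9 = 278.8889°C.
The 15°R change is an interval, so only the factor 5/9 applies: -15 × 5/9 = -8.3333°C.
Final Celsius temperature: 278.8889 - 8.3333 = 270.5556°C.
In kelvin: 270.5556 + 273.15 = 543.7 K.

543.7 K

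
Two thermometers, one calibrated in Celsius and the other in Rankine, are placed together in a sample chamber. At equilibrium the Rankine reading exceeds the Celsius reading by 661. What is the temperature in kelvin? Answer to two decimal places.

484.81 K

Let x be the Celsius reading; then the Rankine reading is 1.8·x + 491.67.
(1.8·x + 491.67) - x = 661  ⇒  (0.8)·x = 169.33  ⇒  x = 211.6625°C.
In kelvin: 211.6625 + 273.15 = 484.81 K.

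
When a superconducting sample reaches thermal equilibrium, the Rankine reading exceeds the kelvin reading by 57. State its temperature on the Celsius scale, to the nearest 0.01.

Let x be the Rankine reading; then the kelvin reading is 5/9·x.
(5/9·x) - x = -57  ⇒  (-4/9)·x = -57  ⇒  x = 128.2500°R.
In Celsius: (128.25 - 491.67) × 5/9 = -201.90°C.

-201.90°C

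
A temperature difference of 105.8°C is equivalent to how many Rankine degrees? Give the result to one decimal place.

For a temperature interval the offset drops out; only the factor 1.8 applies.
105.8 × 1.8 = 190.4.

190.4°R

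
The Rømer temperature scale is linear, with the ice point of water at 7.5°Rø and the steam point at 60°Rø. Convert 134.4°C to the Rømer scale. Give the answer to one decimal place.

78.1°Rø

Linearly onto the Rømer scale: 7.5 + (134.4000 / 100) × (60 - 7.5) = 78.1°Rø.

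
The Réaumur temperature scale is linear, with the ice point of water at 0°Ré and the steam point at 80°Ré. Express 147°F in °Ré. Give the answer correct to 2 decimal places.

51.11°Ré

First in Celsius: (147 - 32) × 5/9 = 63.8889°C.
Linearly onto the Réaumur scale: 0 + (63.8889 / 100) × (80 - 0) = 51.11°Ré.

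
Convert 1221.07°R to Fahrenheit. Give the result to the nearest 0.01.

In Celsius: (1221.07 - 491.67) × 5/9 = 405.2222°C.
In Fahrenheit: 405.2222 × 1.8 + 32 = 761.40°F.

761.40°F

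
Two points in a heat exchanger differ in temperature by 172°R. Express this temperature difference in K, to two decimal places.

An interval of 1°R corresponds to 5/9 K.
172 × 5/9 = 95.56.

95.56 K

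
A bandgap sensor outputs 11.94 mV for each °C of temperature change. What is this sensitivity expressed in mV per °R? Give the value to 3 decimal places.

The quantity depends on a temperature interval, so only the ratio of degree sizes applies; the offset between the scales is irrelevant.
A change of 1°R is a change of 5/9°C, so per °R the value is 11.94 × 5/9 = 6.633.

6.633 mV per °R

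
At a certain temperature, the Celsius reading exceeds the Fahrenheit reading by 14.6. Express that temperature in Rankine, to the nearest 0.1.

Let x be the Celsius reading; then the Fahrenheit reading is 1.8·x + 32.
(1.8·x + 32) - x = -14.6  ⇒  (0.8)·x = -46.6  ⇒  x = -58.2500°C.
In Rankine: -58.2500 × 1.8 + 491.67 = 386.8°R.

386.8°R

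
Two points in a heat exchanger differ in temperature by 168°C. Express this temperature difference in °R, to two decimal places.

For a temperature interval the offset drops out; only the factor 1.8 applies.
168 × 1.8 = 302.40.

302.40°R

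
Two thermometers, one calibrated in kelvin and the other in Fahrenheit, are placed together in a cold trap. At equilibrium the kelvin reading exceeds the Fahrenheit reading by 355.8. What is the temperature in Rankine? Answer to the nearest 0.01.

Let x be the kelvin reading; then the Fahrenheit reading is 1.8·x - 459.67.
(1.8·x - 459.67) - x = -355.8  ⇒  (0.8)·x = 103.87  ⇒  x = 129.8375 K.
In Celsius: 129.8375 - 273.15 = -143.3125°C.
In Rankine: -143.3125 × 1.8 + 491.67 = 233.71°R.

233.71°R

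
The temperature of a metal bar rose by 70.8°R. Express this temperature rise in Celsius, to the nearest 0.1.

39.3°C

For a temperature interval the offset drops out; only the factor 5/9 applies.
70.8 × 5/9 = 39.3.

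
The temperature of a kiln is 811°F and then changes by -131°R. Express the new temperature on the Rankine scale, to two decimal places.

1139.67°R

Initial temperature in Celsius: (811 - 32) × 5/9 = 432.7778°C.
The 131°R change is an interval, so only the factor 5/9 applies: -131 × 5/9 = -72.7778°C.
Final Celsius temperature: 432.7778 - 72.7778 = 360.0000°C.
In Rankine: 360.0000 × 1.8 + 491.67 = 1139.67°R.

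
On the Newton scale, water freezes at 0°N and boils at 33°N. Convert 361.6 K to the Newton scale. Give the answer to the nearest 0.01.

29.19°N

First in Celsius: 361.6 - 273.15 = 88.4500°C.
Linearly onto the Newton scale: 0 + (88.4500 / 100) × (33 - 0) = 29.19°N.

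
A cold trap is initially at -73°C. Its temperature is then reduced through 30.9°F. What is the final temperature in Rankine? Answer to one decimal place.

The 30.9°F change is an interval, so only the factor 5/9 applies: -30.9 × 5/9 = -17.1667°C.
Final Celsius temperature: -73.0000 - 17.1667 = -90.1667°C.
In Rankine: -90.1667 × 1.8 + 491.67 = 329.4°R.

329.4°R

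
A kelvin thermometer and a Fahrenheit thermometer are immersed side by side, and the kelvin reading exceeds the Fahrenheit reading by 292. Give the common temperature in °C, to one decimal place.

-63.6°C

Let x be the kelvin reading; then the Fahrenheit reading is 1.8·x - 459.67.
(1.8·x - 459.67) - x = -292  ⇒  (0.8)·x = 167.67  ⇒  x = 209.5875 K.
In Celsius: 209.5875 - 273.15 = -63.6°C.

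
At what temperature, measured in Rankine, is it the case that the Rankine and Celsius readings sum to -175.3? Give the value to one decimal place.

Let R be the Rankine reading. The Celsius reading is C = 5/9·R - 273.15.
Require R + C = -175.3: (14/9)·R - 273.15 = -175.3.
R = (-175.3 + 273.15) / (14/9) = 62.9.

62.9°R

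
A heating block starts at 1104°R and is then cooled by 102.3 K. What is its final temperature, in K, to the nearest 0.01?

511.03 K

Initial temperature in Celsius: (1104 - 491.67) × 5/9 = 340.1833°C.
The 102.3 K change is an interval; Kelvin and Celsius degrees are the same size, so ΔC = -102.3°C.
Final Celsius temperature: 340.1833 - 102.3000 = 237.8833°C.
In kelvin: 237.8833 + 273.15 = 511.03 K.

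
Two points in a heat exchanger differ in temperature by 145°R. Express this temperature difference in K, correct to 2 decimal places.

For a temperature interval the offset drops out; only the factor 5/9 applies.
145 × 5/9 = 80.56.

80.56 K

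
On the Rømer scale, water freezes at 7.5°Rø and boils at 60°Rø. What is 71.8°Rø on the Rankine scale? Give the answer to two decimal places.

Linear interpolation between the fixed points: C = (71.8 - 7.5) × 100 / (60 - 7.5) = 122.4762°C.
Then 122.4762 × 1.8 + 491.67 = 712.13°R.

712.13°R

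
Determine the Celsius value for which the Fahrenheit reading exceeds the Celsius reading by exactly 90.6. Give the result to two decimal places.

Let C be the Celsius reading. The Fahrenheit reading is F = 1.8·C + 32.
Require F - C = 90.6: (0.8)·C + 32 = 90.6.
C = (90.6 - 32) / (0.8) = 73.25.

73.25°C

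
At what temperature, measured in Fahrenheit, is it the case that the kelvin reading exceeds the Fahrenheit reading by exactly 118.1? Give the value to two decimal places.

Let F be the Fahrenheit reading. The kelvin reading is K = 5/9·F + 255.372.
Require K - F = 118.1: (-4/9)·F + 255.372 = 118.1.
F = (118.1 - 255.372) / (-4/9) = 308.86.

308.86°F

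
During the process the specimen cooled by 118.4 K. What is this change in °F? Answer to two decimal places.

213.12°F

Only the scale ratio 1.8 matters for a change in temperature.
118.4 × 1.8 = 213.12.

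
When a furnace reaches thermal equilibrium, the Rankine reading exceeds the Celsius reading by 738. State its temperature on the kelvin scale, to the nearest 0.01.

Let x be the Celsius reading; then the Rankine reading is 1.8·x + 491.67.
(1.8·x + 491.67) - x = 738  ⇒  (0.8)·x = 246.33  ⇒  x = 307.9125°C.
In kelvin: 307.9125 + 273.15 = 581.06 K.

581.06 K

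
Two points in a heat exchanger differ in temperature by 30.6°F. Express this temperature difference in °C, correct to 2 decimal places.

For a temperature interval the offset drops out; only the factor 5/9 applies.
30.6 × 5/9 = 17.00.

17.00°C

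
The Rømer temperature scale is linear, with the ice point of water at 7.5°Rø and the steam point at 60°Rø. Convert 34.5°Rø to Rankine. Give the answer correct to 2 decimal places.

Linear interpolation between the fixed points: C = (34.5 - 7.5) × 100 / (60 - 7.5) = 51.4286°C.
Then 51.4286 × 1.8 + 491.67 = 584.24°R.

584.24°R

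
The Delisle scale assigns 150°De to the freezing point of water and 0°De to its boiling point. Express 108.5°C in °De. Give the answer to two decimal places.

Linearly onto the Delisle scale: 150 + (108.5000 / 100) × (0 - 150) = -12.75°De.

-12.75°De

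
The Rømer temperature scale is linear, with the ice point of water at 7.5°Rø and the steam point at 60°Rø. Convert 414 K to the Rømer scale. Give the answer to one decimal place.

81.4°Rø

First in Celsius: 414 - 273.15 = 140.8500°C.
Linearly onto the Rømer scale: 7.5 + (140.8500 / 100) × (60 - 7.5) = 81.4°Rø.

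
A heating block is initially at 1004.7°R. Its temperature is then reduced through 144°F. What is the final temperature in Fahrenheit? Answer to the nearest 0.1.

401.0°F

Initial temperature in Celsius: (1004.7 - 491.67) × 5/9 = 285.0167°C.
The 144°F change is an interval, so only the factor 5/9 applies: -144 × 5/9 = -80.0000°C.
Final Celsius temperature: 285.0167 - 80.0000 = 205.0167°C.
In Fahrenheit: 205.0167 × 1.8 + 32 = 401.0°F.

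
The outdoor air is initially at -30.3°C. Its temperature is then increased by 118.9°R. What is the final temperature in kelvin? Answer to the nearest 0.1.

The 118.9°R change is an interval, so only the factor 5/9 applies: +118.9 × 5/9 = +66.0556°C.
Final Celsius temperature: -30.3000 + 66.0556 = 35.7556°C.
In kelvin: 35.7556 + 273.15 = 308.9 K.

308.9 K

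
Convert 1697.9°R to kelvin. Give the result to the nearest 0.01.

943.28 K

In Celsius: (1697.9 - 491.67) × 5/9 = 670.1278°C.
In kelvin: 670.1278 + 273.15 = 943.28 K.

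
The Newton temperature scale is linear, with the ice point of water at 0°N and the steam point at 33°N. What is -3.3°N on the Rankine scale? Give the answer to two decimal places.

Linear interpolation between the fixed points: C = (-3.3 - 0) × 100 / (33 - 0) = -10.0000°C.
Then -10.0000 × 1.8 + 491.67 = 473.67°R.

473.67°R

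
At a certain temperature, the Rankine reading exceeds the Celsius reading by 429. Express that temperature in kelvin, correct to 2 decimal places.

194.81 K

Let x be the Celsius reading; then the Rankine reading is 1.8·x + 491.67.
(1.8·x + 491.67) - x = 429  ⇒  (0.8)·x = -62.67  ⇒  x = -78.3375°C.
In kelvin: -78.3375 + 273.15 = 194.81 K.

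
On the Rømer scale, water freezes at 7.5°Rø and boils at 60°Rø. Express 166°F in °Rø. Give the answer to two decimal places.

First in Celsius: (166 - 32) × 5/9 = 74.4444°C.
Linearly onto the Rømer scale: 7.5 + (74.4444 / 100) × (60 - 7.5) = 46.58°Rø.

46.58°Rø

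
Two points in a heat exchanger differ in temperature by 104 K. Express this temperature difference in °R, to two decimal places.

187.20°R

Only the scale ratio 1.8 matters for a change in temperature.
104 × 1.8 = 187.20.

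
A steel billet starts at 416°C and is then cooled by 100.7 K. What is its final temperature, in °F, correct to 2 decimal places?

The 100.7 K change is an interval; Kelvin and Celsius degrees are the same size, so ΔC = -100.7°C.
Final Celsius temperature: 416.0000 - 100.7000 = 315.3000°C.
In Fahrenheit: 315.3000 × 1.8 + 32 = 599.54°F.

599.54°F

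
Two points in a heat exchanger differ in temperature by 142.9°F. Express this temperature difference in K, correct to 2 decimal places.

For a temperature interval the offset drops out; only the factor 5/9 applies.
142.9 × 5/9 = 79.39.

79.39 K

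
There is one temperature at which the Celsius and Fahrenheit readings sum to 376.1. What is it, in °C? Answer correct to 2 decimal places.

Let C be the Celsius reading. The Fahrenheit reading is F = 1.8·C + 32.
Require C + F = 376.1: (2.8)·C + 32 = 376.1.
C = (376.1 - 32) / (2.8) = 122.89.

122.89°C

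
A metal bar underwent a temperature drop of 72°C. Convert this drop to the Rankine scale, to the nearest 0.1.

129.6°R

Only the scale ratio 1.8 matters for a change in temperature.
72 × 1.8 = 129.6.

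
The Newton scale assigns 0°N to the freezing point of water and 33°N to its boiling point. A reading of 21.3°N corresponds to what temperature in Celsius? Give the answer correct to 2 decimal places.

Linear interpolation between the fixed points: C = (21.3 - 0) × 100 / (33 - 0) = 64.5455°C.

64.55°C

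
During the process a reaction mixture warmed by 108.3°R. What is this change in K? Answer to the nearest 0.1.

60.2 K

An interval of 1°R corresponds to 5/9 K.
108.3 × 5/9 = 60.2.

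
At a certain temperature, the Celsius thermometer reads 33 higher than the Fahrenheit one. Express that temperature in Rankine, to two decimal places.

345.42°R

Let x be the Fahrenheit reading; then the Celsius reading is 5/9·x - 17.7778.
(5/9·x - 17.7778) - x = 33  ⇒  (-4/9)·x = 50.7778  ⇒  x = -114.2500°F.
In Celsius: (-114.25 - 32) × 5/9 = -81.2500°C.
In Rankine: -81.2500 × 1.8 + 491.67 = 345.42°R.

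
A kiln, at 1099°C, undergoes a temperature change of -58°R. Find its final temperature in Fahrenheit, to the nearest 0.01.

The 58°R change is an interval, so only the factor 5/9 applies: -58 × 5/9 = -32.2222°C.
Final Celsius temperature: 1099.0000 - 32.2222 = 1066.7778°C.
In Fahrenheit: 1066.7778 × 1.8 + 32 = 1952.20°F.

1952.20°F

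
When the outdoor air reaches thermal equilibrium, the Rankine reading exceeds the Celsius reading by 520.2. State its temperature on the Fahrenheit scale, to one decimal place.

Let x be the Celsius reading; then the Rankine reading is 1.8·x + 491.67.
(1.8·x + 491.67) - x = 520.2  ⇒  (0.8)·x = 28.53  ⇒  x = 35.6625°C.
In Fahrenheit: 35.6625 × 1.8 + 32 = 96.2°F.

96.2°F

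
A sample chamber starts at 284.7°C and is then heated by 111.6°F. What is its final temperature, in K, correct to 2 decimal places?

619.85 K

The 111.6°F change is an interval, so only the factor 5/9 applies: +111.6 × 5/9 = +62.0000°C.
Final Celsius temperature: 284.7000 + 62.0000 = 346.7000°C.
In kelvin: 346.7000 + 273.15 = 619.85 K.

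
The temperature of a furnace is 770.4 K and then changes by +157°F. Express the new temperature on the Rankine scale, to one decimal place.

Initial temperature in Celsius: 770.4 - 273.15 = 497.2500°C.
The 157°F change is an interval, so only the factor 5/9 applies: +157 × 5/9 = +87.2222°C.
Final Celsius temperature: 497.2500 + 87.2222 = 584.4722°C.
In Rankine: 584.4722 × 1.8 + 491.67 = 1543.7°R.

1543.7°R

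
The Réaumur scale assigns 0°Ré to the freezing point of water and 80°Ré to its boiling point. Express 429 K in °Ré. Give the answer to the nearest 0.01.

First in Celsius: 429 - 273.15 = 155.8500°C.
Linearly onto the Réaumur scale: 0 + (155.8500 / 100) × (80 - 0) = 124.68°Ré.

124.68°Ré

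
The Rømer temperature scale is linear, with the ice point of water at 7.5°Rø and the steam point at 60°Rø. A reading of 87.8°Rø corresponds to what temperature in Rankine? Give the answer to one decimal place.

767.0°R

Linear interpolation between the fixed points: C = (87.8 - 7.5) × 100 / (60 - 7.5) = 152.9524°C.
Then 152.9524 × 1.8 + 491.67 = 767.0°R.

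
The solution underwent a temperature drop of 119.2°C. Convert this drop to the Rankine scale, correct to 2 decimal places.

214.56°R

An interval of 1°C corresponds to 1.8°R.
119.2 × 1.8 = 214.56.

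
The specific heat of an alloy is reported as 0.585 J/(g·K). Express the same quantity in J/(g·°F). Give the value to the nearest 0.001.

Since only a temperature interval is involved, the additive offset between the scales drops out.
A change of 1°F is a change of 5/9 K, so per °F the value is 0.585 × 5/9 = 0.325.

0.325 J/(g·°F)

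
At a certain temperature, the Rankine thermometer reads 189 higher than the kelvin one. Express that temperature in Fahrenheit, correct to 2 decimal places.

-34.42°F

Let x be the kelvin reading; then the Rankine reading is 1.8·x.
(1.8·x) - x = 189  ⇒  (0.8)·x = 189  ⇒  x = 236.2500 K.
In Celsius: 236.25 - 273.15 = -36.9000°C.
In Fahrenheit: -36.9000 × 1.8 + 32 = -34.42°F.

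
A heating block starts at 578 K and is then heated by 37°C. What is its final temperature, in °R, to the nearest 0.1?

1107.0°R

Initial temperature in Celsius: 578 - 273.15 = 304.8500°C.
Final Celsius temperature: 304.8500 + 37.0000 = 341.8500°C.
In Rankine: 341.8500 × 1.8 + 491.67 = 1107.0°R.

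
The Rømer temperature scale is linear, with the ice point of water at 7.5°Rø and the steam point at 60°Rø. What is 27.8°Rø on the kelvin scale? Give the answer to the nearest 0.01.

311.82 K

Linear interpolation between the fixed points: C = (27.8 - 7.5) × 100 / (60 - 7.5) = 38.6667°C.
Then 38.6667 + 273.15 = 311.82 K.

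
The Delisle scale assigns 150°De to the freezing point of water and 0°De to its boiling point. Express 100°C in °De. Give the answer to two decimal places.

0.00°De

Linearly onto the Delisle scale: 150 + (100.0000 / 100) × (0 - 150) = 0.00°De.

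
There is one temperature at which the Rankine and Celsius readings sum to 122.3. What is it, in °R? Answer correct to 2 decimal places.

Let R be the Rankine reading. The Celsius reading is C = 5/9·R - 273.15.
Require R + C = 122.3: (14/9)·R - 273.15 = 122.3.
R = (122.3 + 273.15) / (14/9) = 254.22.

254.22°R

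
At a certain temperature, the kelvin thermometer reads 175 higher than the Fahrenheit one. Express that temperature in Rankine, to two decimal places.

640.51°R

Let x be the Fahrenheit reading; then the kelvin reading is 5/9·x + 255.372.
(5/9·x + 255.372) - x = 175  ⇒  (-4/9)·x = -80.3722  ⇒  x = 180.8375°F.
In Celsius: (180.8375 - 32) × 5/9 = 82.6875°C.
In Rankine: 82.6875 × 1.8 + 491.67 = 640.51°R.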